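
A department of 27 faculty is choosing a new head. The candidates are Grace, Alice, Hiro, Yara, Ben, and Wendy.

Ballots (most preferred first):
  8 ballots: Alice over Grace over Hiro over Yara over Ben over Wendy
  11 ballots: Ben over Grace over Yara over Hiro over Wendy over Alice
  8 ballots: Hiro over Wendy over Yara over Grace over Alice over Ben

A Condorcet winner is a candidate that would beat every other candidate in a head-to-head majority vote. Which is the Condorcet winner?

Grace vs Alice: 19–8
Grace vs Hiro: 19–8
Grace vs Yara: 19–8
Grace vs Ben: 16–11
Grace vs Wendy: 19–8
Grace beats every other candidate.

Grace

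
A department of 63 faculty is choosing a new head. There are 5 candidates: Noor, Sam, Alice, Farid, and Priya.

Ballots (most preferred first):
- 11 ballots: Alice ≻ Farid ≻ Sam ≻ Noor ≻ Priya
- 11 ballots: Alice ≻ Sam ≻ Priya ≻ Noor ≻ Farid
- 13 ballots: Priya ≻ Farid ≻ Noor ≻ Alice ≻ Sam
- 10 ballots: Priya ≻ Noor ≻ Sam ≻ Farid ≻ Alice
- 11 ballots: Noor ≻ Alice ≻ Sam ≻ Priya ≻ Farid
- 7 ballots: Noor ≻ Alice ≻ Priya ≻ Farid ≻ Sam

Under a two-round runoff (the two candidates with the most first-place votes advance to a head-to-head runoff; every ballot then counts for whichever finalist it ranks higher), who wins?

Round 1 first-place votes: Noor 18, Sam 0, Alice 22, Farid 0, Priya 23. Priya and Alice advance.
Runoff: Priya is ranked above Alice on 23 ballots, Alice above Priya on 40.

Alice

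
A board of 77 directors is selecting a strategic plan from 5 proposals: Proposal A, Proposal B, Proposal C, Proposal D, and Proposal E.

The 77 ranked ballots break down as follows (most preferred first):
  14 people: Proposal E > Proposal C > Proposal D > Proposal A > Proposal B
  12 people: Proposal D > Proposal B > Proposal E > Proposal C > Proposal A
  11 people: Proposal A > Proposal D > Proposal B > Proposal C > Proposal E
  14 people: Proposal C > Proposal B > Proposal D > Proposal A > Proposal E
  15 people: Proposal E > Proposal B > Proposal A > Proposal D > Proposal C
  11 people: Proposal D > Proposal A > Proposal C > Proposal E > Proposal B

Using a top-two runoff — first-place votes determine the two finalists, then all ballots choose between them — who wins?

Round 1 first-place votes: Proposal A 11, Proposal B 0, Proposal C 14, Proposal D 23, Proposal E 29. Proposal E and Proposal D advance.
Runoff: Proposal E is ranked above Proposal D on 29 ballots, Proposal D above Proposal E on 48.

Proposal D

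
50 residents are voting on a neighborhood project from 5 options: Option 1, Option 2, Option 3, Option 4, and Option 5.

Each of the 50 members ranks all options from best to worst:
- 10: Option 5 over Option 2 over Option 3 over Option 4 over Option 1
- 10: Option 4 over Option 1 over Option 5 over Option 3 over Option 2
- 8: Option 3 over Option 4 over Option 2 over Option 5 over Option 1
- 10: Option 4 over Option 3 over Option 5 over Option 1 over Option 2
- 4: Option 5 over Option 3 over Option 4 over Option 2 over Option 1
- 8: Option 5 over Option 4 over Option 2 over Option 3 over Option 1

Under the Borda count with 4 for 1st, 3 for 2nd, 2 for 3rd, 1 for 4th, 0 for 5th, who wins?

Option 4

Option 1: 10×0 + 10×3 + 8×0 + 10×1 + 4×0 + 8×0 = 40
Option 2: 10×3 + 10×0 + 8×2 + 10×0 + 4×1 + 8×2 = 66
Option 3: 10×2 + 10×1 + 8×4 + 10×3 + 4×3 + 8×1 = 112
Option 4: 10×1 + 10×4 + 8×3 + 10×4 + 4×2 + 8×3 = 146
Option 5: 10×4 + 10×2 + 8×1 + 10×2 + 4×4 + 8×4 = 136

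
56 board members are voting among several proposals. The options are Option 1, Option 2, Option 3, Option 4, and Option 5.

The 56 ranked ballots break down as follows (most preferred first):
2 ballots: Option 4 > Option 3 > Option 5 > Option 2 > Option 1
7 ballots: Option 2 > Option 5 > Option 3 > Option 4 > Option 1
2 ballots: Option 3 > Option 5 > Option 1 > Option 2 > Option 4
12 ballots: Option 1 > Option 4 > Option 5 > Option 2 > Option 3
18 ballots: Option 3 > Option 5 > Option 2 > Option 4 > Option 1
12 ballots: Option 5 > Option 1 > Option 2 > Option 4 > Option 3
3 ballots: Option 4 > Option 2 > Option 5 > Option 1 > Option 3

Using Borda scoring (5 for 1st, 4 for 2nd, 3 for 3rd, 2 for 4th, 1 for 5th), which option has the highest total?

Option 5

Option 1: 2×1 + 7×1 + 2×3 + 12×5 + 18×1 + 12×4 + 3×2 = 147
Option 2: 2×2 + 7×5 + 2×2 + 12×2 + 18×3 + 12×3 + 3×4 = 169
Option 3: 2×4 + 7×3 + 2×5 + 12×1 + 18×5 + 12×1 + 3×1 = 156
Option 4: 2×5 + 7×2 + 2×1 + 12×4 + 18×2 + 12×2 + 3×5 = 149
Option 5: 2×3 + 7×4 + 2×4 + 12×3 + 18×4 + 12×5 + 3×3 = 219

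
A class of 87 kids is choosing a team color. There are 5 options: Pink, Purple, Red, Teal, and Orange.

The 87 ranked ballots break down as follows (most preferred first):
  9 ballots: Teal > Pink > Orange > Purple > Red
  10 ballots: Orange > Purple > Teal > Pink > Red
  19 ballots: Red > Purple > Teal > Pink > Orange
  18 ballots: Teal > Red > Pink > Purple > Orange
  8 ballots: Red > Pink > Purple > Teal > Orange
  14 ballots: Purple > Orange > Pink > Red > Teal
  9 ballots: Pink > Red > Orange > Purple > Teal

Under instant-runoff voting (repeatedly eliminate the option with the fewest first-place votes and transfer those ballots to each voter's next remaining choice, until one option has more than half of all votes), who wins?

Round 1: Pink 9, Purple 14, Red 27, Teal 27, Orange 10. Pink eliminated.
Round 2: Purple 14, Red 36, Teal 27, Orange 10. Orange eliminated.
Round 3: Purple 24, Red 36, Teal 27. Purple eliminated.
Round 4: Red 50, Teal 37. Red has a majority (≥44).

Red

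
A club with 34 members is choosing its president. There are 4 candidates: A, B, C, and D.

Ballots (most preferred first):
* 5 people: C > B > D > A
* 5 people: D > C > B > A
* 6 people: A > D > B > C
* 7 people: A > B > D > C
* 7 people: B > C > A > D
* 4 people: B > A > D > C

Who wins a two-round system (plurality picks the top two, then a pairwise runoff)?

B

Round 1 first-place votes: A 13, B 11, C 5, D 5. A and B advance.
Runoff: A is ranked above B on 13 ballots, B above A on 21.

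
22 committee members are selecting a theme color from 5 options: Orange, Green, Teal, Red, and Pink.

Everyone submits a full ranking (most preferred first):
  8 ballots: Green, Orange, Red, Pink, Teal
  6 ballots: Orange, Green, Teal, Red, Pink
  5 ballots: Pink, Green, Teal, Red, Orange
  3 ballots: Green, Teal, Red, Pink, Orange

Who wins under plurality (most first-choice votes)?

Green

First-place votes: Orange 6, Green 11, Teal 0, Red 0, Pink 5.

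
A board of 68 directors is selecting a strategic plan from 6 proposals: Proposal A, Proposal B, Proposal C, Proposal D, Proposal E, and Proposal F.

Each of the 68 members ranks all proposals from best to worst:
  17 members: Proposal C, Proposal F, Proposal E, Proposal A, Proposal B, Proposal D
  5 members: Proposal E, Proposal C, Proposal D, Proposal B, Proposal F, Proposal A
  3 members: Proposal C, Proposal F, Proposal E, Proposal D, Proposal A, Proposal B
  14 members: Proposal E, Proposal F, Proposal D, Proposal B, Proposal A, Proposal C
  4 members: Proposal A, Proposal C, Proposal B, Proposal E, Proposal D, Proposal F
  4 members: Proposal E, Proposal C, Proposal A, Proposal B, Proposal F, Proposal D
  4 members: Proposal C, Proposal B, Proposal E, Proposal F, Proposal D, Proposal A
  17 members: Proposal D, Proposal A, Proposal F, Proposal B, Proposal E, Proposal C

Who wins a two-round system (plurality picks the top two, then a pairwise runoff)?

Proposal E

Round 1 first-place votes: Proposal A 4, Proposal B 0, Proposal C 24, Proposal D 17, Proposal E 23, Proposal F 0. Proposal C and Proposal E advance.
Runoff: Proposal C is ranked above Proposal E on 28 ballots, Proposal E above Proposal C on 40.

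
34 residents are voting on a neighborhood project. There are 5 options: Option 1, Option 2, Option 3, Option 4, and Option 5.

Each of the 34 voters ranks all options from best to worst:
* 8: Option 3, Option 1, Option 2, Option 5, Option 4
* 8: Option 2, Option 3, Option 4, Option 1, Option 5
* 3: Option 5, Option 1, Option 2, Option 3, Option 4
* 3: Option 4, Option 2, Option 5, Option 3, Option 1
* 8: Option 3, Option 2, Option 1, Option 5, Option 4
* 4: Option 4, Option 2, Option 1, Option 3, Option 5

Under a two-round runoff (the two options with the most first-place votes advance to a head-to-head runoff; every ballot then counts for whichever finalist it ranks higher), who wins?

Option 2

Round 1 first-place votes: Option 1 0, Option 2 8, Option 3 16, Option 4 7, Option 5 3. Option 3 and Option 2 advance.
Runoff: Option 3 is ranked above Option 2 on 16 ballots, Option 2 above Option 3 on 18.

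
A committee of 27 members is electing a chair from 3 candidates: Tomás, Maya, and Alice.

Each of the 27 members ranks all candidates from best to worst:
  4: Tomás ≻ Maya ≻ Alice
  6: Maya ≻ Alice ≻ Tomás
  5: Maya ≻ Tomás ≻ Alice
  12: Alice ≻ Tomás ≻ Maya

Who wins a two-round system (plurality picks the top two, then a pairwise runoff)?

Round 1 first-place votes: Tomás 4, Maya 11, Alice 12. Alice and Maya advance.
Runoff: Alice is ranked above Maya on 12 ballots, Maya above Alice on 15.

Maya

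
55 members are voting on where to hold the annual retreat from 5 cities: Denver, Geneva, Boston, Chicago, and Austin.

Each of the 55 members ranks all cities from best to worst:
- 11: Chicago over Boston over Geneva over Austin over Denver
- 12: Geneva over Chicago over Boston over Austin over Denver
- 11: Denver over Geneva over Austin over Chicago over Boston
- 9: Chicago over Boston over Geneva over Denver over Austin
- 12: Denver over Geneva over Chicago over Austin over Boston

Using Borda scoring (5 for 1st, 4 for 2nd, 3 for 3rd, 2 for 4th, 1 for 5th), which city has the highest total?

Denver: 11×1 + 12×1 + 11×5 + 9×2 + 12×5 = 156
Geneva: 11×3 + 12×5 + 11×4 + 9×3 + 12×4 = 212
Boston: 11×4 + 12×3 + 11×1 + 9×4 + 12×1 = 139
Chicago: 11×5 + 12×4 + 11×2 + 9×5 + 12×3 = 206
Austin: 11×2 + 12×2 + 11×3 + 9×1 + 12×2 = 112

Geneva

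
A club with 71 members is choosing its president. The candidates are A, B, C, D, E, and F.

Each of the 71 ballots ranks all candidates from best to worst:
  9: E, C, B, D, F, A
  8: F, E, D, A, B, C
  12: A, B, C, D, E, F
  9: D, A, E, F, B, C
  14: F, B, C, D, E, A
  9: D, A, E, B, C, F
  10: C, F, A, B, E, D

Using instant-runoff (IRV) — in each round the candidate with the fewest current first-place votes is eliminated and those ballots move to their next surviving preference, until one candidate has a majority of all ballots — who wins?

C

Round 1: A 12, B 0, C 10, D 18, E 9, F 22. B eliminated.
Round 2: A 12, C 10, D 18, E 9, F 22. E eliminated.
Round 3: A 12, C 19, D 18, F 22. A eliminated.
Round 4: C 31, D 18, F 22. D eliminated.
Round 5: C 40, F 31. C has a majority (≥36).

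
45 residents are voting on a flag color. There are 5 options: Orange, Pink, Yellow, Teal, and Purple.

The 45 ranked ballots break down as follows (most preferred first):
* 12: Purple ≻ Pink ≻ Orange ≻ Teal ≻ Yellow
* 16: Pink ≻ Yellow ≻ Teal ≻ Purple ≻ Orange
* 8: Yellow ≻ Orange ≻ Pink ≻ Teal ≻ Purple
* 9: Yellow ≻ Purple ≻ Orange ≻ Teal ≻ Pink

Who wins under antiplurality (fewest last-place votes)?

Last-place votes: Orange 16, Pink 9, Yellow 12, Teal 0, Purple 8.

Teal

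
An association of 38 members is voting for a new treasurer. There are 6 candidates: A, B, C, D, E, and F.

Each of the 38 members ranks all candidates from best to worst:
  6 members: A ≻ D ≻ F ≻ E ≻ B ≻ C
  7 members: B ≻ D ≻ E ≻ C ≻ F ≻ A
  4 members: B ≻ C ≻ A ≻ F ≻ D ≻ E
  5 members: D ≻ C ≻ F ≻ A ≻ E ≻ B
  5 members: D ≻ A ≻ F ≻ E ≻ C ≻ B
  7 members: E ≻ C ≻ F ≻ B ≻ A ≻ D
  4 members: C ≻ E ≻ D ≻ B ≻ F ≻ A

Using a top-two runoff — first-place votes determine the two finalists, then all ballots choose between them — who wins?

Round 1 first-place votes: A 6, B 11, C 4, D 10, E 7, F 0. B and D advance.
Runoff: B is ranked above D on 18 ballots, D above B on 20.

D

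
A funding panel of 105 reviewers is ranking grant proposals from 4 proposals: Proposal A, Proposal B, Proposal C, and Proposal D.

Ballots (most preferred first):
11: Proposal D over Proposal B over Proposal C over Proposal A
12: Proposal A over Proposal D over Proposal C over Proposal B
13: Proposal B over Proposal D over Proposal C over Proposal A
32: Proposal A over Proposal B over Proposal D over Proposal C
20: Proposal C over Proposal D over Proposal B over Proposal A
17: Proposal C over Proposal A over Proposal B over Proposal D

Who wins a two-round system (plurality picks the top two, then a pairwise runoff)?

Proposal C

Round 1 first-place votes: Proposal A 44, Proposal B 13, Proposal C 37, Proposal D 11. Proposal A and Proposal C advance.
Runoff: Proposal A is ranked above Proposal C on 44 ballots, Proposal C above Proposal A on 61.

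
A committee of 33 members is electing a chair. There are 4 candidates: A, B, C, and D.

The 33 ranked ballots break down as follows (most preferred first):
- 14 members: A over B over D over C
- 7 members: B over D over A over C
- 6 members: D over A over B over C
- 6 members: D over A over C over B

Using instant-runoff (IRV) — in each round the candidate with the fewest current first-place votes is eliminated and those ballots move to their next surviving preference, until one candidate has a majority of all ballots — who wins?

Round 1: A 14, B 7, C 0, D 12. C eliminated.
Round 2: A 14, B 7, D 12. B eliminated.
Round 3: A 14, D 19. D has a majority (≥17).

D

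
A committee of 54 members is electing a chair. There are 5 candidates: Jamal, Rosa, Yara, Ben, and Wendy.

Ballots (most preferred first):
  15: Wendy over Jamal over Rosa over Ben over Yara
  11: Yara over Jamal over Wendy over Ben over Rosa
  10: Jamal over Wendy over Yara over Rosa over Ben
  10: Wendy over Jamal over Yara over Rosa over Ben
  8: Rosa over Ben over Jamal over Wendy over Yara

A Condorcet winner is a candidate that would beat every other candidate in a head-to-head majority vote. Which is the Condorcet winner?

Jamal vs Rosa: 46–8
Jamal vs Yara: 43–11
Jamal vs Ben: 46–8
Jamal vs Wendy: 29–25
Jamal beats every other candidate.

Jamal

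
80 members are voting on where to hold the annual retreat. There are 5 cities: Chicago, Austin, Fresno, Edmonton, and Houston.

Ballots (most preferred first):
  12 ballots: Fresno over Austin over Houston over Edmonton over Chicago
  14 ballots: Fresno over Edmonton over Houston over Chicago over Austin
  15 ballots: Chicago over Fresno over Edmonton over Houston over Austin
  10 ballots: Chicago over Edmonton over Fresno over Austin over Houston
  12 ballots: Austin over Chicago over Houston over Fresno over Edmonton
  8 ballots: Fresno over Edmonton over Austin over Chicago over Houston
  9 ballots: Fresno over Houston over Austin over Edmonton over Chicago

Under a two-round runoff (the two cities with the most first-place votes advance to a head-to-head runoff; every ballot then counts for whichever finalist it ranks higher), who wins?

Round 1 first-place votes: Chicago 25, Austin 12, Fresno 43, Edmonton 0, Houston 0. Fresno and Chicago advance.
Runoff: Fresno is ranked above Chicago on 43 ballots, Chicago above Fresno on 37.

Fresno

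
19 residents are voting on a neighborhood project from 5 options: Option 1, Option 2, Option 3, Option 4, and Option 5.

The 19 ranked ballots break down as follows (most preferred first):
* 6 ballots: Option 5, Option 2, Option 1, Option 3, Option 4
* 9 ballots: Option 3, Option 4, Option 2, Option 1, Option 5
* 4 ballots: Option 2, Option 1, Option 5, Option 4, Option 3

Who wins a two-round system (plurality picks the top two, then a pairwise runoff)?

Option 5

Round 1 first-place votes: Option 1 0, Option 2 4, Option 3 9, Option 4 0, Option 5 6. Option 3 and Option 5 advance.
Runoff: Option 3 is ranked above Option 5 on 9 ballots, Option 5 above Option 3 on 10.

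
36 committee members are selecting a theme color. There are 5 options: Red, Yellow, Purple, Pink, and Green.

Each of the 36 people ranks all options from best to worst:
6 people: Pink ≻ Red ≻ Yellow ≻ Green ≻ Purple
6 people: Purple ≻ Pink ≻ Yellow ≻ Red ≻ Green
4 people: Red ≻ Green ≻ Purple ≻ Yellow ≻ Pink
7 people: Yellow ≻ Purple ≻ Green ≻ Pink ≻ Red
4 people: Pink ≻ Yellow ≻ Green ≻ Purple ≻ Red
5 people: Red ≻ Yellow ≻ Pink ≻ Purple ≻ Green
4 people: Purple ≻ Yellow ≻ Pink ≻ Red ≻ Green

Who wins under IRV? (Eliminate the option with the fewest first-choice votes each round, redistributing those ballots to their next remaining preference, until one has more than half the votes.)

Purple

Round 1: Red 9, Yellow 7, Purple 10, Pink 10, Green 0. Green eliminated.
Round 2: Red 9, Yellow 7, Purple 10, Pink 10. Yellow eliminated.
Round 3: Red 9, Purple 17, Pink 10. Red eliminated.
Round 4: Purple 21, Pink 15. Purple has a majority (≥19).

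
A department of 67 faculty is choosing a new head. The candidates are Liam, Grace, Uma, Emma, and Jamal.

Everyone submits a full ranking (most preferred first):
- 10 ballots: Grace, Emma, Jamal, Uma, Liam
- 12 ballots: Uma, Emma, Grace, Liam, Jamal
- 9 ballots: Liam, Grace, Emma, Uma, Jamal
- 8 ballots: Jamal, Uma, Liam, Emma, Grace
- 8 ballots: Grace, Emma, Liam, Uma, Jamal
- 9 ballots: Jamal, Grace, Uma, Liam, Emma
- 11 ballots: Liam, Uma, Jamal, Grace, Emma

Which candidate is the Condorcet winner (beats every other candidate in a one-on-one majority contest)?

Grace

Grace vs Liam: 39–28
Grace vs Uma: 36–31
Grace vs Emma: 47–20
Grace vs Jamal: 39–28
Grace beats every other candidate.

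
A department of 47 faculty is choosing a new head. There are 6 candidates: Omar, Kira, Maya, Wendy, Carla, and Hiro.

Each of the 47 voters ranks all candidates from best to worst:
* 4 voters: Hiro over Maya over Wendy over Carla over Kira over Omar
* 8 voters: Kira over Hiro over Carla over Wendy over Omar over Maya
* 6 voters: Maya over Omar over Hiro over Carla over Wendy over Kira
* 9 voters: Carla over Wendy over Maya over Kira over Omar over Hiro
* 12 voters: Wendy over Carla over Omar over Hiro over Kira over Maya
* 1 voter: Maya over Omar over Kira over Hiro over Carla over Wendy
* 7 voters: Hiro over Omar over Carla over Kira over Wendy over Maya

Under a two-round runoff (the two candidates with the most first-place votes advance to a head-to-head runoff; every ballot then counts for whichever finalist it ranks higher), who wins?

Hiro

Round 1 first-place votes: Omar 0, Kira 8, Maya 7, Wendy 12, Carla 9, Hiro 11. Wendy and Hiro advance.
Runoff: Wendy is ranked above Hiro on 21 ballots, Hiro above Wendy on 26.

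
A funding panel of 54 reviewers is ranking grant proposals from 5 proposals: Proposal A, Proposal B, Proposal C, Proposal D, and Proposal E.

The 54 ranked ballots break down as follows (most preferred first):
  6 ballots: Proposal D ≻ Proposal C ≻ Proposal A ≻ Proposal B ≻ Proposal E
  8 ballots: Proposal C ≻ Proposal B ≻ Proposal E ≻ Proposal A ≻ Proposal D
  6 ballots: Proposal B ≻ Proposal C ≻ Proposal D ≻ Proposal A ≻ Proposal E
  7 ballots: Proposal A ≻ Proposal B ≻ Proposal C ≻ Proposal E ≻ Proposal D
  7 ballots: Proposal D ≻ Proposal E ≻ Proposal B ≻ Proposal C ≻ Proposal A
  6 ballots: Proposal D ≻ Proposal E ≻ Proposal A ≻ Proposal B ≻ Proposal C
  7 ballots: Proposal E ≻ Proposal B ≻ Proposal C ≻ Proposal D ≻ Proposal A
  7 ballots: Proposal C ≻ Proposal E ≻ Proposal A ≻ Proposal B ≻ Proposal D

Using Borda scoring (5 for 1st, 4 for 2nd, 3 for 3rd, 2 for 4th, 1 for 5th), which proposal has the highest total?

Proposal A: 6×3 + 8×2 + 6×2 + 7×5 + 7×1 + 6×3 + 7×1 + 7×3 = 134
Proposal B: 6×2 + 8×4 + 6×5 + 7×4 + 7×3 + 6×2 + 7×4 + 7×2 = 177
Proposal C: 6×4 + 8×5 + 6×4 + 7×3 + 7×2 + 6×1 + 7×3 + 7×5 = 185
Proposal D: 6×5 + 8×1 + 6×3 + 7×1 + 7×5 + 6×5 + 7×2 + 7×1 = 149
Proposal E: 6×1 + 8×3 + 6×1 + 7×2 + 7×4 + 6×4 + 7×5 + 7×4 = 165

Proposal C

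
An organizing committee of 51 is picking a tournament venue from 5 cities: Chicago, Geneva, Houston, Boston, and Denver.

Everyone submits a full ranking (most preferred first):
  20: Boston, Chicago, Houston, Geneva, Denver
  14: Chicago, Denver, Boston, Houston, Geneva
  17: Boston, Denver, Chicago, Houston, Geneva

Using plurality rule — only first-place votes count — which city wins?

First-place votes: Chicago 14, Geneva 0, Houston 0, Boston 37, Denver 0.

Boston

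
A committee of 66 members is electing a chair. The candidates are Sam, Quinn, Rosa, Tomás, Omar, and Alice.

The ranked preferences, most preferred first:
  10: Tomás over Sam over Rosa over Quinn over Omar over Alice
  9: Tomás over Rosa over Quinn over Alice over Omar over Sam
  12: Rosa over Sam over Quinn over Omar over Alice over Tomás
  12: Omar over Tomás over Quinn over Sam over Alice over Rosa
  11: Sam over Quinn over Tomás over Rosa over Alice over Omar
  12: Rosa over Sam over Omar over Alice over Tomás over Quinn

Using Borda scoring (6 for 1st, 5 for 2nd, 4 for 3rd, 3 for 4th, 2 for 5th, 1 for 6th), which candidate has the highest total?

Sam

Sam: 10×5 + 9×1 + 12×5 + 12×3 + 11×6 + 12×5 = 281
Quinn: 10×3 + 9×4 + 12×4 + 12×4 + 11×5 + 12×1 = 229
Rosa: 10×4 + 9×5 + 12×6 + 12×1 + 11×3 + 12×6 = 274
Tomás: 10×6 + 9×6 + 12×1 + 12×5 + 11×4 + 12×2 = 254
Omar: 10×2 + 9×2 + 12×3 + 12×6 + 11×1 + 12×4 = 205
Alice: 10×1 + 9×3 + 12×2 + 12×2 + 11×2 + 12×3 = 143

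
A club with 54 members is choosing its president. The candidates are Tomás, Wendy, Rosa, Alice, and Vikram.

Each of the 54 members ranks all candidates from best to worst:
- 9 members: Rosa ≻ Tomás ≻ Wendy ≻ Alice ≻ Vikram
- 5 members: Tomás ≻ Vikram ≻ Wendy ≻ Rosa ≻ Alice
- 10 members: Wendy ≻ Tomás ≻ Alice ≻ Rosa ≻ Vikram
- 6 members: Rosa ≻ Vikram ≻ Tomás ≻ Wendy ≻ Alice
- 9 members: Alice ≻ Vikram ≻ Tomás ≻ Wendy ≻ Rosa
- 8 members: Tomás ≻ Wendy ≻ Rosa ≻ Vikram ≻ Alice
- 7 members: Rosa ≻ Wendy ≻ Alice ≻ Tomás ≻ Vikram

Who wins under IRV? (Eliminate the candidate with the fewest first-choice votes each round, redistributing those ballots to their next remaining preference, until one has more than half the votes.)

Round 1: Tomás 13, Wendy 10, Rosa 22, Alice 9, Vikram 0. Vikram eliminated.
Round 2: Tomás 13, Wendy 10, Rosa 22, Alice 9. Alice eliminated.
Round 3: Tomás 22, Wendy 10, Rosa 22. Wendy eliminated.
Round 4: Tomás 32, Rosa 22. Tomás has a majority (≥28).

Tomás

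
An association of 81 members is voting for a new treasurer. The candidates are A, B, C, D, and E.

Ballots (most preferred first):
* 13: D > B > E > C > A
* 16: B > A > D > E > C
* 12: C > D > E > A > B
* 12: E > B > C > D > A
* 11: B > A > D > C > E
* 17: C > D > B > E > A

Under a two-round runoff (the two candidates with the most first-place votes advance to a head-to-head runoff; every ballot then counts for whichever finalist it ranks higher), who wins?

B

Round 1 first-place votes: A 0, B 27, C 29, D 13, E 12. C and B advance.
Runoff: C is ranked above B on 29 ballots, B above C on 52.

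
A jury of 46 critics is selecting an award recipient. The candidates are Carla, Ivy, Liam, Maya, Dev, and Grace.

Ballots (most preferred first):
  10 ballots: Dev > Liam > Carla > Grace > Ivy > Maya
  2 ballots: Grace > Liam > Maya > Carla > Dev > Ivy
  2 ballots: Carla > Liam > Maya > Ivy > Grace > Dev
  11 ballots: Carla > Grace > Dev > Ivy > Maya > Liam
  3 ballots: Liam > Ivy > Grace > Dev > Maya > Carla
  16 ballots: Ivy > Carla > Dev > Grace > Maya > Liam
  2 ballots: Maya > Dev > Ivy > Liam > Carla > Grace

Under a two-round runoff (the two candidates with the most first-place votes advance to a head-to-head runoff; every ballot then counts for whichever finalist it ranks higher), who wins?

Round 1 first-place votes: Carla 13, Ivy 16, Liam 3, Maya 2, Dev 10, Grace 2. Ivy and Carla advance.
Runoff: Ivy is ranked above Carla on 21 ballots, Carla above Ivy on 25.

Carla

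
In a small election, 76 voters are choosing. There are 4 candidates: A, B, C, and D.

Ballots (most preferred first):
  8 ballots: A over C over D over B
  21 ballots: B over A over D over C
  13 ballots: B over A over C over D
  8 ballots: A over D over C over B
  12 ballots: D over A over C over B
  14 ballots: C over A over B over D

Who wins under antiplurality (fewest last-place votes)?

Last-place votes: A 0, B 28, C 21, D 27.

A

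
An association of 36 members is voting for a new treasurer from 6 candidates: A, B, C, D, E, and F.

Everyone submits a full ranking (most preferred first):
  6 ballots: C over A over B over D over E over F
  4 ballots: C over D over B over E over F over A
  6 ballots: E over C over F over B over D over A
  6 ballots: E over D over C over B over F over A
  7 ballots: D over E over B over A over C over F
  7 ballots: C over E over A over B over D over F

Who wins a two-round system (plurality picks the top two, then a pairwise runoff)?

Round 1 first-place votes: A 0, B 0, C 17, D 7, E 12, F 0. C and E advance.
Runoff: C is ranked above E on 17 ballots, E above C on 19.

E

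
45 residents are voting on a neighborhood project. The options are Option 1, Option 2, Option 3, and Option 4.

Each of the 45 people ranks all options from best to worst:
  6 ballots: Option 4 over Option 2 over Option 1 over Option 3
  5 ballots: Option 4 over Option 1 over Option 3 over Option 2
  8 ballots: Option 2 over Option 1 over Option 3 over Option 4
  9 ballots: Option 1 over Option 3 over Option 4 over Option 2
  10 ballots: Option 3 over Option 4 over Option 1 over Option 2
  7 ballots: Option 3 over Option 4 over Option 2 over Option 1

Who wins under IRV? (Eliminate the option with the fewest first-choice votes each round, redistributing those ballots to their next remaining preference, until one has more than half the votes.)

Round 1: Option 1 9, Option 2 8, Option 3 17, Option 4 11. Option 2 eliminated.
Round 2: Option 1 17, Option 3 17, Option 4 11. Option 4 eliminated.
Round 3: Option 1 28, Option 3 17. Option 1 has a majority (≥23).

Option 1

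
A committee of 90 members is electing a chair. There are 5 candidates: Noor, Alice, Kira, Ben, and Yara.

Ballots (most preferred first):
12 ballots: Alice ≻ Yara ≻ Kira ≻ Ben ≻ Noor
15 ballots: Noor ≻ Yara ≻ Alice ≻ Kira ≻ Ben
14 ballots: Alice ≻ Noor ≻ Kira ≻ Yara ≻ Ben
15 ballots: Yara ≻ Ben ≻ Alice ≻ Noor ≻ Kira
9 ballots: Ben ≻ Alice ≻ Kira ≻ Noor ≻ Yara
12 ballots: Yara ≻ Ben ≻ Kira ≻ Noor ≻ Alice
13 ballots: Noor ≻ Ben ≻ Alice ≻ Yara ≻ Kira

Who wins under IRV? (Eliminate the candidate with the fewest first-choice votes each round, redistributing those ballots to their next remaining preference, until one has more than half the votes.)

Alice

Round 1: Noor 28, Alice 26, Kira 0, Ben 9, Yara 27. Kira eliminated.
Round 2: Noor 28, Alice 26, Ben 9, Yara 27. Ben eliminated.
Round 3: Noor 28, Alice 35, Yara 27. Yara eliminated.
Round 4: Noor 40, Alice 50. Alice has a majority (≥46).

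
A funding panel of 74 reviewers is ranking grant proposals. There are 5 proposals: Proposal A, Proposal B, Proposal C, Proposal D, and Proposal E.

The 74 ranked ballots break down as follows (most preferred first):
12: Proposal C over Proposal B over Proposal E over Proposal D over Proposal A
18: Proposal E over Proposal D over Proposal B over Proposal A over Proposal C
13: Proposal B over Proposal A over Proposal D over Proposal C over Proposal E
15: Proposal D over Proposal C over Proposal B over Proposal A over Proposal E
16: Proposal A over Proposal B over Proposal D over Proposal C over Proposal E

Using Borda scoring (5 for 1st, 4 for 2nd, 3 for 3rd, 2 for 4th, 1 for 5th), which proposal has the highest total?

Proposal B

Proposal A: 12×1 + 18×2 + 13×4 + 15×2 + 16×5 = 210
Proposal B: 12×4 + 18×3 + 13×5 + 15×3 + 16×4 = 276
Proposal C: 12×5 + 18×1 + 13×2 + 15×4 + 16×2 = 196
Proposal D: 12×2 + 18×4 + 13×3 + 15×5 + 16×3 = 258
Proposal E: 12×3 + 18×5 + 13×1 + 15×1 + 16×1 = 170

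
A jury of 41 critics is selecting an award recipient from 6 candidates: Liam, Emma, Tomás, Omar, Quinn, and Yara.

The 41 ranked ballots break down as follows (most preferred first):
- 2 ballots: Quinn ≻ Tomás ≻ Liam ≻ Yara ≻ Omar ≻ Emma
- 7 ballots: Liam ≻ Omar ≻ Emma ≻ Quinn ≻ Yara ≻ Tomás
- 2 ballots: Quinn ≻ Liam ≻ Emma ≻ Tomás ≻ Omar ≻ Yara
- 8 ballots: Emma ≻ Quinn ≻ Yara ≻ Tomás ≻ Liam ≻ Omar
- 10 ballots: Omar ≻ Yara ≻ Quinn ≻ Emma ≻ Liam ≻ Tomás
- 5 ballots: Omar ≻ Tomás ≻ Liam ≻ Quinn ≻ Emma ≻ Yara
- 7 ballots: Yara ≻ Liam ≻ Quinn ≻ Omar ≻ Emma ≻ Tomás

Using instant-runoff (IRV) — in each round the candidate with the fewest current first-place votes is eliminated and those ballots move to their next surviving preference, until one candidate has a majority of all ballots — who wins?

Round 1: Liam 7, Emma 8, Tomás 0, Omar 15, Quinn 4, Yara 7. Tomás eliminated.
Round 2: Liam 7, Emma 8, Omar 15, Quinn 4, Yara 7. Quinn eliminated.
Round 3: Liam 11, Emma 8, Omar 15, Yara 7. Yara eliminated.
Round 4: Liam 18, Emma 8, Omar 15. Emma eliminated.
Round 5: Liam 26, Omar 15. Liam has a majority (≥21).

Liam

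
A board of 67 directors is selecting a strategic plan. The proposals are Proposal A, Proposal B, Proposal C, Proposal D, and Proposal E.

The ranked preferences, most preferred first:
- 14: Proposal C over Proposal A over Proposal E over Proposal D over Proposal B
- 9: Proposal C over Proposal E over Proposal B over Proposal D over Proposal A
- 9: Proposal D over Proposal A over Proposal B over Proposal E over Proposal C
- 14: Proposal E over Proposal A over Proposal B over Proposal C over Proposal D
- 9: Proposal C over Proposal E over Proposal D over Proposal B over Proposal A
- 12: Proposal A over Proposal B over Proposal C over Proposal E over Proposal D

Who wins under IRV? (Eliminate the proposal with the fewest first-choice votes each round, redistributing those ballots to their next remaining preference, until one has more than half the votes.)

Round 1: Proposal A 12, Proposal B 0, Proposal C 32, Proposal D 9, Proposal E 14. Proposal B eliminated.
Round 2: Proposal A 12, Proposal C 32, Proposal D 9, Proposal E 14. Proposal D eliminated.
Round 3: Proposal A 21, Proposal C 32, Proposal E 14. Proposal E eliminated.
Round 4: Proposal A 35, Proposal C 32. Proposal A has a majority (≥34).

Proposal A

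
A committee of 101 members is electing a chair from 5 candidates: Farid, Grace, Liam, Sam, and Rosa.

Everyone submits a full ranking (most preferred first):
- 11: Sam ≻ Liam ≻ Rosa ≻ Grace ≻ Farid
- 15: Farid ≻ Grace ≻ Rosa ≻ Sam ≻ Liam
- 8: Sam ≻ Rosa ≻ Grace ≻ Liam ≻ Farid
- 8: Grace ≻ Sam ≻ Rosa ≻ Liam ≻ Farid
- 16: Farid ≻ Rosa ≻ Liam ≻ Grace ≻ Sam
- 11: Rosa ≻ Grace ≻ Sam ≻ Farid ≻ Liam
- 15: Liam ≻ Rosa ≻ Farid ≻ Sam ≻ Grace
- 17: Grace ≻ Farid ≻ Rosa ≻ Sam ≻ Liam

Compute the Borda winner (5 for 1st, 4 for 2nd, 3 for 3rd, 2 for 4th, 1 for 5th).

Farid: 11×1 + 15×5 + 8×1 + 8×1 + 16×5 + 11×2 + 15×3 + 17×4 = 317
Grace: 11×2 + 15×4 + 8×3 + 8×5 + 16×2 + 11×4 + 15×1 + 17×5 = 322
Liam: 11×4 + 15×1 + 8×2 + 8×2 + 16×3 + 11×1 + 15×5 + 17×1 = 242
Sam: 11×5 + 15×2 + 8×5 + 8×4 + 16×1 + 11×3 + 15×2 + 17×2 = 270
Rosa: 11×3 + 15×3 + 8×4 + 8×3 + 16×4 + 11×5 + 15×4 + 17×3 = 364

Rosa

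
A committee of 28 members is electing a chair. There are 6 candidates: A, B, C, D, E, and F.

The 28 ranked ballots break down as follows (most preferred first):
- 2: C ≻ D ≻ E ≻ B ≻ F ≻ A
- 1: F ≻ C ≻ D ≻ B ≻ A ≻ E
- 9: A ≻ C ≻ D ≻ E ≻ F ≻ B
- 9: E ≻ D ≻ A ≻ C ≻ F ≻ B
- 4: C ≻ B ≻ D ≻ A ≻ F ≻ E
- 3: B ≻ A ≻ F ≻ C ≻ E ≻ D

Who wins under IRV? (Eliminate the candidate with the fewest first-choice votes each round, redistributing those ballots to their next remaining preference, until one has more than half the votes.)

Round 1: A 9, B 3, C 6, D 0, E 9, F 1. D eliminated.
Round 2: A 9, B 3, C 6, E 9, F 1. F eliminated.
Round 3: A 9, B 3, C 7, E 9. B eliminated.
Round 4: A 12, C 7, E 9. C eliminated.
Round 5: A 17, E 11. A has a majority (≥15).

A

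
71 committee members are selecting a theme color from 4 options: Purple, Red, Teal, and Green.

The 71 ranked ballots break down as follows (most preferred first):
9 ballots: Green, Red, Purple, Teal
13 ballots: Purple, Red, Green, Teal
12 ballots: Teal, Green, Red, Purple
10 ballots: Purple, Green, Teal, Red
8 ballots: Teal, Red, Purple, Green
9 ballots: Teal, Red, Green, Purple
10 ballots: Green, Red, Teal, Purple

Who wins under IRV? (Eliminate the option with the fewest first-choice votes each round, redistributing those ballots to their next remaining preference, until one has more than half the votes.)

Teal

Round 1: Purple 23, Red 0, Teal 29, Green 19. Red eliminated.
Round 2: Purple 23, Teal 29, Green 19. Green eliminated.
Round 3: Purple 32, Teal 39. Teal has a majority (≥36).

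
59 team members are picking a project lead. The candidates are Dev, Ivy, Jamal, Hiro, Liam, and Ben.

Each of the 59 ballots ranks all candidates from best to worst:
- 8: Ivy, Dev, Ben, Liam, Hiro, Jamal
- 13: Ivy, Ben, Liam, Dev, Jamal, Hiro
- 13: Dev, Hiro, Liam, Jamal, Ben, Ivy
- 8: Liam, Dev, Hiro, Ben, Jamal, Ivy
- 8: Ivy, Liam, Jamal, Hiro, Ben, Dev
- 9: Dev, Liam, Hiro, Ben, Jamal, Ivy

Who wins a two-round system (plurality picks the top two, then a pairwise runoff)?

Round 1 first-place votes: Dev 22, Ivy 29, Jamal 0, Hiro 0, Liam 8, Ben 0. Ivy and Dev advance.
Runoff: Ivy is ranked above Dev on 29 ballots, Dev above Ivy on 30.

Dev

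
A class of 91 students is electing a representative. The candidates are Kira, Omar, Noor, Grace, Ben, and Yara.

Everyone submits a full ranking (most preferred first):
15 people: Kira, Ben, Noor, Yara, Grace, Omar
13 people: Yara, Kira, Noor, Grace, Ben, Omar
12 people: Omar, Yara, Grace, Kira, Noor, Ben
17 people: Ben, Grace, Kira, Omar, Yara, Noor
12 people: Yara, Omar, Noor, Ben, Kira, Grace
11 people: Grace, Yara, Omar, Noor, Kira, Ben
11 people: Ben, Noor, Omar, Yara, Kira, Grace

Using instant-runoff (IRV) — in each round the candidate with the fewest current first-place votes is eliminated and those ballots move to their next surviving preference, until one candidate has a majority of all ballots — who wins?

Round 1: Kira 15, Omar 12, Noor 0, Grace 11, Ben 28, Yara 25. Noor eliminated.
Round 2: Kira 15, Omar 12, Grace 11, Ben 28, Yara 25. Grace eliminated.
Round 3: Kira 15, Omar 12, Ben 28, Yara 36. Omar eliminated.
Round 4: Kira 15, Ben 28, Yara 48. Yara has a majority (≥46).

Yara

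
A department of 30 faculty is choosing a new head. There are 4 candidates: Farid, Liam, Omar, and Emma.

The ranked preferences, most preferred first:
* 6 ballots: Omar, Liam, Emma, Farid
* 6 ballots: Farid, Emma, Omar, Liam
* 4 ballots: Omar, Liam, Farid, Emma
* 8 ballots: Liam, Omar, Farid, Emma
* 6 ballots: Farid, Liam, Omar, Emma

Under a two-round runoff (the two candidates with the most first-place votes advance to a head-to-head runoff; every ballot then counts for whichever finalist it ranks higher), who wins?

Round 1 first-place votes: Farid 12, Liam 8, Omar 10, Emma 0. Farid and Omar advance.
Runoff: Farid is ranked above Omar on 12 ballots, Omar above Farid on 18.

Omar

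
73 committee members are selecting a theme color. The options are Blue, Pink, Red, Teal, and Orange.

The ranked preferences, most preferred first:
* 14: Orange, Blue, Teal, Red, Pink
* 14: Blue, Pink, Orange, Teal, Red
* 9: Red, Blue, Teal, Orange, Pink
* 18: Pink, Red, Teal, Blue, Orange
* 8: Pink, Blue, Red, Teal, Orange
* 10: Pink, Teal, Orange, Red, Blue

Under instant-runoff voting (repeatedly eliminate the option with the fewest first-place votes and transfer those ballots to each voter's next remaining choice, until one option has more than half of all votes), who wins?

Blue

Round 1: Blue 14, Pink 36, Red 9, Teal 0, Orange 14. Teal eliminated.
Round 2: Blue 14, Pink 36, Red 9, Orange 14. Red eliminated.
Round 3: Blue 23, Pink 36, Orange 14. Orange eliminated.
Round 4: Blue 37, Pink 36. Blue has a majority (≥37).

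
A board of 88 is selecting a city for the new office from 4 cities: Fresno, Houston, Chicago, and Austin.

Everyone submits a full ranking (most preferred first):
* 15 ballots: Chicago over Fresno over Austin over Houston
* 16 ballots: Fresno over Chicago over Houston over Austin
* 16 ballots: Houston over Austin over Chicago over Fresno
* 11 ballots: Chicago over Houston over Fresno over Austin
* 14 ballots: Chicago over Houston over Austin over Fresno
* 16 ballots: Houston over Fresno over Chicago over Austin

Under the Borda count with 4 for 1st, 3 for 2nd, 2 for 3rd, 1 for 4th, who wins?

Fresno: 15×3 + 16×4 + 16×1 + 11×2 + 14×1 + 16×3 = 209
Houston: 15×1 + 16×2 + 16×4 + 11×3 + 14×3 + 16×4 = 250
Chicago: 15×4 + 16×3 + 16×2 + 11×4 + 14×4 + 16×2 = 272
Austin: 15×2 + 16×1 + 16×3 + 11×1 + 14×2 + 16×1 = 149

Chicago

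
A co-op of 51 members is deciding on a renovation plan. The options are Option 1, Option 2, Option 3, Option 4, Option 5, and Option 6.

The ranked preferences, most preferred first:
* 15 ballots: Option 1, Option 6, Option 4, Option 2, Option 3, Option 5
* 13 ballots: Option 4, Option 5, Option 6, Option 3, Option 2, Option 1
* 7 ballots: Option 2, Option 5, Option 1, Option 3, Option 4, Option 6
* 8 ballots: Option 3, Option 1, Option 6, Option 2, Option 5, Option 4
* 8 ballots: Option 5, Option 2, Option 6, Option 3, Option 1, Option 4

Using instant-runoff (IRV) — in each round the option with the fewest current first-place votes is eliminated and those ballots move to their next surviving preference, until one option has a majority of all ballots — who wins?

Option 5

Round 1: Option 1 15, Option 2 7, Option 3 8, Option 4 13, Option 5 8, Option 6 0. Option 6 eliminated.
Round 2: Option 1 15, Option 2 7, Option 3 8, Option 4 13, Option 5 8. Option 2 eliminated.
Round 3: Option 1 15, Option 3 8, Option 4 13, Option 5 15. Option 3 eliminated.
Round 4: Option 1 23, Option 4 13, Option 5 15. Option 4 eliminated.
Round 5: Option 1 23, Option 5 28. Option 5 has a majority (≥26).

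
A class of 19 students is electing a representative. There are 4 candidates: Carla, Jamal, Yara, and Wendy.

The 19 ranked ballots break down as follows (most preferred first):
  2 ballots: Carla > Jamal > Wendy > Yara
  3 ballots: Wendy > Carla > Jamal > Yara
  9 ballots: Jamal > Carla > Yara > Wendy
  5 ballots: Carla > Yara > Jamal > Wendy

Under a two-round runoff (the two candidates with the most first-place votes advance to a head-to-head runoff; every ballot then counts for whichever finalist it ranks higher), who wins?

Round 1 first-place votes: Carla 7, Jamal 9, Yara 0, Wendy 3. Jamal and Carla advance.
Runoff: Jamal is ranked above Carla on 9 ballots, Carla above Jamal on 10.

Carla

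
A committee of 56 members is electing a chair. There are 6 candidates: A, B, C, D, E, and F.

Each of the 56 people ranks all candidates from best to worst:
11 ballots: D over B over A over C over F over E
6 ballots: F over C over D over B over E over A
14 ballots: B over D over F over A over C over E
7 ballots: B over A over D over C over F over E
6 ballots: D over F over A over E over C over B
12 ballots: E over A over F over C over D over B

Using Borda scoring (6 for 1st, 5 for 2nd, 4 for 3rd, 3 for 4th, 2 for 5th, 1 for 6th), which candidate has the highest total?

A: 11×4 + 6×1 + 14×3 + 7×5 + 6×4 + 12×5 = 211
B: 11×5 + 6×3 + 14×6 + 7×6 + 6×1 + 12×1 = 217
C: 11×3 + 6×5 + 14×2 + 7×3 + 6×2 + 12×3 = 160
D: 11×6 + 6×4 + 14×5 + 7×4 + 6×6 + 12×2 = 248
E: 11×1 + 6×2 + 14×1 + 7×1 + 6×3 + 12×6 = 134
F: 11×2 + 6×6 + 14×4 + 7×2 + 6×5 + 12×4 = 206

D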